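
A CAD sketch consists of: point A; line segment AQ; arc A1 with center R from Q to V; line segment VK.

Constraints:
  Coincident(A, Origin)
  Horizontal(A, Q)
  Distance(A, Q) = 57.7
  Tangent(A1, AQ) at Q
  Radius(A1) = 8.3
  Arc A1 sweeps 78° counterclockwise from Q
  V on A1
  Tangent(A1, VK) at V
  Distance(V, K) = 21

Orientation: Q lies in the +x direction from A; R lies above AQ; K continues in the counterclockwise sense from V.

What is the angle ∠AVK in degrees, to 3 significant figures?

108°

A is at the origin; A and Q share the same y with |AQ| = 57.7 and Q on the +x side, so Q = (57.7, 0.00). A1 meets AQ tangentially, so RQ is at right angles to AQ, so R = Q + (0, 8.3) = (57.7, 8.30). On A1, Q sits at bearing -90° from R; a 78° counterclockwise sweep puts V at bearing -12°, so V = R + 8.3·(cos -12°, sin -12°) = (65.8, 6.57). Since A1 is tangent to VK there, RV ⟂ VK, so VK runs along (−sin -12°, cos -12°); with |VK| = 21.0, K = (70.2, 27.1). Then cos ∠AVK = VA·VK / (|VA||VK|), giving 108°.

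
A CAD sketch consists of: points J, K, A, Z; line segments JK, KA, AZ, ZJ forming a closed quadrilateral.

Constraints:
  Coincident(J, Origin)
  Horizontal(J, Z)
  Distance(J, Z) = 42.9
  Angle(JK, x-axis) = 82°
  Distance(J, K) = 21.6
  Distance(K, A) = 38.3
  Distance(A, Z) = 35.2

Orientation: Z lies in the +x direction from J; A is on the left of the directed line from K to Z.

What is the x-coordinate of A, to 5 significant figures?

38.820

J is at the origin; J and Z share the same y with |JZ| = 42.9 and Z in +x, so Z = (42.9, 0). JK runs at 82.0° with |JK| = 21.6, so K = (3.0061, 21.390). A is determined by |KA| = 38.3 and |AZ| = 35.2 together: it lies at the intersection of circle(K, 38.3) and circle(Z, 35.2). With |KZ| = 45.266, the foot of the radical line on KZ is 25.150 from K and the perpendicular offset is √(38.3² − 25.150²) = 28.885. Taking the left-of-KZ solution: A = (38.820, 34.963).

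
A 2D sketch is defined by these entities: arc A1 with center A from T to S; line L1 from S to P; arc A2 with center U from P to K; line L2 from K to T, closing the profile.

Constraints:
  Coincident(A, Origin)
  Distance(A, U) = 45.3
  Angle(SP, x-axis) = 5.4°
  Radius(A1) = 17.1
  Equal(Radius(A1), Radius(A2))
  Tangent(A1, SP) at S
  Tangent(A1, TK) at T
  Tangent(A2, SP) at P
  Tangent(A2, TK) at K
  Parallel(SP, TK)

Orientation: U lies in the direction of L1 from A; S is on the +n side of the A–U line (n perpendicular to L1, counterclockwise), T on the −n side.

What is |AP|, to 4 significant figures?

48.42

The slot axis is L1's direction at 5.4°, so u = (cos 5.4°, sin 5.4°) = (0.9956, 0.09411) and n = (−sin 5.4°, cos 5.4°) = (-0.09411, 0.9956). A is at the origin and U lies 45.3 along u from A, so U = 45.3·u = (45.10, 4.263). Tangency of A1 to both parallel lines with radius 17.1 puts S and T at A ± 17.1·n: S = (-1.609, 17.02), T = (1.609, -17.02). Equal radii place P and K the same way about U: P = U + 17.1·n = (43.49, 21.29), K = U − 17.1·n = (46.71, -12.76). Then |AP| = |P − A| = 48.42.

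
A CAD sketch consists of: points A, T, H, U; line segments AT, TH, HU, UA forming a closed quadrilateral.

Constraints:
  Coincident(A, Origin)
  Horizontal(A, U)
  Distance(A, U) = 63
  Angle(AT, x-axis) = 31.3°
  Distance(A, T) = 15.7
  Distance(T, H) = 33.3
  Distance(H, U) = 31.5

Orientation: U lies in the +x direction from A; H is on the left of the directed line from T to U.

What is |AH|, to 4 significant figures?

48.99

A is at the origin; AU is horizontal with |AU| = 63.0 and U in +x, so U = (63.0, 0). AT runs at 31.3° with |AT| = 15.7, so T = (13.42, 8.156). H is determined by |TH| = 33.3 and |HU| = 31.5 together: it lies at the intersection of circle(T, 33.3) and circle(U, 31.5). With |TU| = 50.25, the foot of the radical line on TU is 26.29 from T and the perpendicular offset is √(33.3² − 26.29²) = 20.44. Taking the left-of-TU solution: H = (42.67, 24.06).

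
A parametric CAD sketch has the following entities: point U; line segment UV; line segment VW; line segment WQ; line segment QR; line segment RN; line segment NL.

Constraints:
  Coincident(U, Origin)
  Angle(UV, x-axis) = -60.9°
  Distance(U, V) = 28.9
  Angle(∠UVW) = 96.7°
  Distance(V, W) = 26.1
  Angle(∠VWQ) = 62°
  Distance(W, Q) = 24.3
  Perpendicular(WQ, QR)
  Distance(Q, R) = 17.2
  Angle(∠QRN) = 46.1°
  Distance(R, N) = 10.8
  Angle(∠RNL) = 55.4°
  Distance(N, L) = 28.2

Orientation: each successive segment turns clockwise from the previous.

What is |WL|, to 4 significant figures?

44.34

U is at the origin; UV runs at -60.9° with length 28.9, so V = (14.06, -25.25). ∠UVW = 96.7° gives VW at -144.2° from the x-axis; with |VW| = 26.1, W = (-7.114, -40.52). ∠VWQ = 62.0° gives WQ at 97.80° from the x-axis; with |WQ| = 24.3, Q = (-10.41, -16.44). The perpendicularity gives QR at right angles to WQ, so QR runs at 7.800°; with |QR| = 17.2, R = (6.629, -14.11). ∠QRN = 46.1° gives RN at -126.1° from the x-axis; with |RN| = 10.8, N = (0.2660, -22.84). ∠RNL = 55.4° gives NL at 109.3° from the x-axis; with |NL| = 28.2, L = (-9.055, 3.779). Then |WL| = |L − W| = 44.34.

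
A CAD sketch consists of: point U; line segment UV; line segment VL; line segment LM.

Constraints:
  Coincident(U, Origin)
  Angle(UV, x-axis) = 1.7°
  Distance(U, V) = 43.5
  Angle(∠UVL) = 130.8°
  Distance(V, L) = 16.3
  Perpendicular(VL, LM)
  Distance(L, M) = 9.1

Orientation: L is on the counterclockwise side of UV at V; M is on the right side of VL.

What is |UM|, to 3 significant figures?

61.4

U is at the origin; UV runs at 1.7° with length 43.5, so V = 43.5·(cos 1.7°, sin 1.7°) = (43.5, 1.29). ∠UVL = 130.8°, so VL runs at 1.7° + (180° − 130.8°) = 50.9° from the x-axis; with |VL| = 16.3, L = V + 16.3·(cos 50.9°, sin 50.9°) = (53.8, 13.9). The perpendicularity gives LM at right angles to VL; with |LM| = 9.1 on the right of VL, M = L + 9.1·(0.776, -0.631) = (60.8, 8.20). Then |UM| = |M − U| = 61.4.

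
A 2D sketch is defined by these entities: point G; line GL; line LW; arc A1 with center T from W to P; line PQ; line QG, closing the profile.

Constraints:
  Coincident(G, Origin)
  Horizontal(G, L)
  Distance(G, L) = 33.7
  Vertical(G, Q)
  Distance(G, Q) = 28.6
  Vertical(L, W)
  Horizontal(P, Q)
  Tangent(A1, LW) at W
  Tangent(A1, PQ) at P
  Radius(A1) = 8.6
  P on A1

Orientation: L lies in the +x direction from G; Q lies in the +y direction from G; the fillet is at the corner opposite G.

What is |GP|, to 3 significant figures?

38.1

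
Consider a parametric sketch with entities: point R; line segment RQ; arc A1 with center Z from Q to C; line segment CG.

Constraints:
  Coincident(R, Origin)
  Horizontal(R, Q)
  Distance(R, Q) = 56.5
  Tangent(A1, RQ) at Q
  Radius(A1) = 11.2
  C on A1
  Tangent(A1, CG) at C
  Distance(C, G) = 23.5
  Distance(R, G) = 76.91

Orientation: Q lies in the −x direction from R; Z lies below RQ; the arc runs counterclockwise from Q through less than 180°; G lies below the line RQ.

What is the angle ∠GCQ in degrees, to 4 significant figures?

136.6°

Checks: R = (0.00, 0.00) ✓; |ZC| = 11.20 ✓; ∠(ZC, CG) = 90.00° ✓; |CG| = 23.50 ✓; |RG| = 76.91 ✓.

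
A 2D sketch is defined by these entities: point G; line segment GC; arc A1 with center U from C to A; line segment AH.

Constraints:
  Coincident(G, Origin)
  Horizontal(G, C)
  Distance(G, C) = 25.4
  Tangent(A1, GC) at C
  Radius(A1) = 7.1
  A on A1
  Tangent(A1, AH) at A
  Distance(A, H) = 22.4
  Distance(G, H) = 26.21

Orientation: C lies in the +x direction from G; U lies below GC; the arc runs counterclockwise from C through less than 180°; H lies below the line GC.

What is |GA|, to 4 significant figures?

19.40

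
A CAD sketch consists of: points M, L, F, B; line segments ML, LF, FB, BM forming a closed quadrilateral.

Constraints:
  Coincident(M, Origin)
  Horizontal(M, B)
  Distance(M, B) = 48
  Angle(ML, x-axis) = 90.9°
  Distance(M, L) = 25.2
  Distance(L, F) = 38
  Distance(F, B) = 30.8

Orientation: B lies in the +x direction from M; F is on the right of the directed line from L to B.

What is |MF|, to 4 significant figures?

19.88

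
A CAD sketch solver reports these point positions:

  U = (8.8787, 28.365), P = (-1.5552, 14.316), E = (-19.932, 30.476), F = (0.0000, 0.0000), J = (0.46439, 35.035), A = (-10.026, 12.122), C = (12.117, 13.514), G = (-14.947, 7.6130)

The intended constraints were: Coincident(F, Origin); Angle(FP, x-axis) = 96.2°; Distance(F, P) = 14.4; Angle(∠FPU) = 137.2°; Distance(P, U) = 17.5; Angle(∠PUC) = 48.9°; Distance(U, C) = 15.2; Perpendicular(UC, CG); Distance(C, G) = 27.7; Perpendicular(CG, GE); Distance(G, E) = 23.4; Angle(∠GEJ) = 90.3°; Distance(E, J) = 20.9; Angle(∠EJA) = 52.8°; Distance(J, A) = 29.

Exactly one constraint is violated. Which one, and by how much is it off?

Distance(J, A) = 29 — off by 3.80.

F = (0.00, 0.00) ✓; FP at 96.20° ✓; |FP| = 14.40 ✓; ∠FPU = 137.2° ✓; |PU| = 17.50 ✓; ∠PUC = 48.90° ✓; |UC| = 15.20 ✓; ∠(UC, CG) = 90.00° ✓; |CG| = 27.70 ✓; ∠(CG, GE) = 90.00° ✓; |GE| = 23.40 ✓; ∠GEJ = 90.30° ✓; |EJ| = 20.90 ✓; ∠EJA = 52.80° ✓; |JA| = 25.20 ✗.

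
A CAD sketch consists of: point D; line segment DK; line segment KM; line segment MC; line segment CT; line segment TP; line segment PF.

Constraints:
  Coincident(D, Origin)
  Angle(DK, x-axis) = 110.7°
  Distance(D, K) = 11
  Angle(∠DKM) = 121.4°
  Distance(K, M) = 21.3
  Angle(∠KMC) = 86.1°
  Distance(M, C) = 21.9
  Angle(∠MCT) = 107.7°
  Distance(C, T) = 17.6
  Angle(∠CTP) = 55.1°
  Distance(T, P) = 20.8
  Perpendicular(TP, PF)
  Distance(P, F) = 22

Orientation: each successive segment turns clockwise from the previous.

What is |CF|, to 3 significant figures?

13.1

∠CTP = 55.1° gives TP at 121° from the x-axis; with |TP| = 20.8, P = (7.62, 14.3). TP ⟂ PF, so PF runs at 31.0°; with |PF| = 22.0, F = (26.5, 25.6). Then |CF| = |F − C| = 13.1.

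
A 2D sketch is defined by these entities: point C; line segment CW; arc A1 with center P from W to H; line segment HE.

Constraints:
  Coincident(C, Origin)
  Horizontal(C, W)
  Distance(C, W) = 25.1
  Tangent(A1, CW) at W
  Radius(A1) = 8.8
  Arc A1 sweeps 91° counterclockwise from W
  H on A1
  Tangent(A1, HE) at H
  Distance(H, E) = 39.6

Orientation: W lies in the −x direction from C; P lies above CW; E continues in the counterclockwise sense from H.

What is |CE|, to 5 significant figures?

51.435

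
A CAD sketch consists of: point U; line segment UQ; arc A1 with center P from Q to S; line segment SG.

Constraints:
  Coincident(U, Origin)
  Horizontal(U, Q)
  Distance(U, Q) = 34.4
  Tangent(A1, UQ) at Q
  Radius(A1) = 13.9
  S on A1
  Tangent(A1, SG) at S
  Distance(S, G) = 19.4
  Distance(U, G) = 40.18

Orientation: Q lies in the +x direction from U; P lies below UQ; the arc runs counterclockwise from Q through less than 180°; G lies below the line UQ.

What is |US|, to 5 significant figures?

25.173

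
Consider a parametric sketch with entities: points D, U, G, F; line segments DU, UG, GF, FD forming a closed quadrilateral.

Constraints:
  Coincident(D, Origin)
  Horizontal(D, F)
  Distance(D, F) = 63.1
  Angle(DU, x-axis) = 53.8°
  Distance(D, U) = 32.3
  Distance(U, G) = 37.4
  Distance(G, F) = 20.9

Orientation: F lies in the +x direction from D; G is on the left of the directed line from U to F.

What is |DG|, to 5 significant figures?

59.263

Checks: |UG| = 37.40 ✓; |GF| = 20.90 ✓.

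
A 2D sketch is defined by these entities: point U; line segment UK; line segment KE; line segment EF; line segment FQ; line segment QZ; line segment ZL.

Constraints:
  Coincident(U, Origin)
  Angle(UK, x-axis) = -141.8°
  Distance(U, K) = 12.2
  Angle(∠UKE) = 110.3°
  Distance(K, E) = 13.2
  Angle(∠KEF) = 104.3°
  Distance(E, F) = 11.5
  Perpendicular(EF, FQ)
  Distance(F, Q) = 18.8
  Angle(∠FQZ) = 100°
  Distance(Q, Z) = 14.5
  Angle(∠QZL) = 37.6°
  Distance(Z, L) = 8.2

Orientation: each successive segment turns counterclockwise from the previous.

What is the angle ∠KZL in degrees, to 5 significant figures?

45.626°

U is at the origin; UK runs at -141.8° with length 12.2, so K = (-9.5875, -7.5446). ∠UKE = 110.3° gives KE at -72.100° from the x-axis; with |KE| = 13.2, E = (-5.5303, -20.106). ∠KEF = 104.3° gives EF at 3.6000° from the x-axis; with |EF| = 11.5, F = (5.9470, -19.384). The perpendicularity gives FQ at right angles to EF, so FQ runs at 93.600°; with |FQ| = 18.8, Q = (4.7665, -0.62064). ∠FQZ = 100.0° gives QZ at 173.60° from the x-axis; with |QZ| = 14.5, Z = (-9.6431, 0.99566). ∠QZL = 37.6° gives ZL at -44.000° from the x-axis; with |ZL| = 8.2, L = (-3.7445, -4.7005). Then cos ∠KZL = ZK·ZL / (|ZK||ZL|), giving 45.626°.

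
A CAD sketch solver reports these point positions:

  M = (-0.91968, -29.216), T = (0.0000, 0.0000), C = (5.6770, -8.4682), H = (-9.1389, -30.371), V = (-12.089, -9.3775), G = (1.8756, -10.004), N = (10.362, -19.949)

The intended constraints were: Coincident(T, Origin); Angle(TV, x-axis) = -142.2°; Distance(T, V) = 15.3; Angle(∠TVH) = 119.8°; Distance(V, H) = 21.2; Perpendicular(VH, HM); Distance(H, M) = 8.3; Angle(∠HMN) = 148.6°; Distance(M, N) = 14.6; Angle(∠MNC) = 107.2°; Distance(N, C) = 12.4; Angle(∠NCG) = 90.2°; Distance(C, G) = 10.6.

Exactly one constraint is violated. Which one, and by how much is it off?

Distance(C, G) = 10.6 — off by 6.50.

T = (0.00, 0.00) ✓; TV at -142.2° ✓; |TV| = 15.30 ✓; ∠TVH = 119.8° ✓; |VH| = 21.20 ✓; ∠(VH, HM) = 90.00° ✓; |HM| = 8.300 ✓; ∠HMN = 148.6° ✓; |MN| = 14.60 ✓; ∠MNC = 107.2° ✓; |NC| = 12.40 ✓; ∠NCG = 90.20° ✓; |CG| = 4.100 ✗.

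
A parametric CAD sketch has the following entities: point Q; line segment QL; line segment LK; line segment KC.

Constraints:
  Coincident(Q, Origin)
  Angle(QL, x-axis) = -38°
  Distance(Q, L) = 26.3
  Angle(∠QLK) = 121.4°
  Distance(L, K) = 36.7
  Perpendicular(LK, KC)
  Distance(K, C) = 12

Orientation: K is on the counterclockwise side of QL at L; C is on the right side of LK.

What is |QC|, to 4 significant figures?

61.05

Q is at the origin; QL runs at -38.0° with length 26.3, so L = 26.3·(cos -38.0°, sin -38.0°) = (20.72, -16.19). ∠QLK = 121.4°, so LK runs at -38.0° + (180° − 121.4°) = 20.60° from the x-axis; with |LK| = 36.7, K = L + 36.7·(cos 20.60°, sin 20.60°) = (55.08, -3.279). The perpendicularity gives KC at right angles to LK; with |KC| = 12.0 on the right of LK, C = K + 12.0·(0.3518, -0.9361) = (59.30, -14.51). Then |QC| = |C − Q| = 61.05.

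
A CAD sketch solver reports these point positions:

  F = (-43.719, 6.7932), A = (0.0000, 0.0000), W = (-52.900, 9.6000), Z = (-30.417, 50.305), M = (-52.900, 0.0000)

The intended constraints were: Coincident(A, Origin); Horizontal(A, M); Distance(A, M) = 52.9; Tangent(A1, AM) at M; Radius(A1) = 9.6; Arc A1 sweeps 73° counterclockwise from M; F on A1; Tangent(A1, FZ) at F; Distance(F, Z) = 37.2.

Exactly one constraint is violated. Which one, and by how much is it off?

Distance(F, Z) = 37.2 — off by 8.30.

A = (0.00, 0.00) ✓; A.y = 0.00, M.y = 0.00 ✓; |AM| = 52.90 ✓; ∠(WM, MA) = 90.00° ✓; |WM| = 9.600 ✓; bearing(W→F) − bearing(W→M) = 73.00° ✓; |WF| = 9.600 ✓; ∠(WF, FZ) = 90.00° ✓; |FZ| = 45.50 ✗.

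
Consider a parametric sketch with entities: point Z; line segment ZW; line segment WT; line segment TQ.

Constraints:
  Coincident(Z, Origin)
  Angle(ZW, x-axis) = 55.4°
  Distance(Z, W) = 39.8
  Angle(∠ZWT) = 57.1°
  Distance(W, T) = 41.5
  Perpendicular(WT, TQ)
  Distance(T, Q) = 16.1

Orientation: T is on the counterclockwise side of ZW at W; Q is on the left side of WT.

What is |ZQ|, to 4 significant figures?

26.37

Z is at the origin; ZW runs at 55.4° with length 39.8, so W = 39.8·(cos 55.4°, sin 55.4°) = (22.60, 32.76). ∠ZWT = 57.1°, so WT runs at 55.4° + (180° − 57.1°) = 178.3° from the x-axis; with |WT| = 41.5, T = W + 41.5·(cos 178.3°, sin 178.3°) = (-18.88, 33.99). The perpendicularity gives TQ at right angles to WT; with |TQ| = 16.1 on the left of WT, Q = T + 16.1·(-0.02967, -0.9996) = (-19.36, 17.90). Then |ZQ| = |Q − Z| = 26.37.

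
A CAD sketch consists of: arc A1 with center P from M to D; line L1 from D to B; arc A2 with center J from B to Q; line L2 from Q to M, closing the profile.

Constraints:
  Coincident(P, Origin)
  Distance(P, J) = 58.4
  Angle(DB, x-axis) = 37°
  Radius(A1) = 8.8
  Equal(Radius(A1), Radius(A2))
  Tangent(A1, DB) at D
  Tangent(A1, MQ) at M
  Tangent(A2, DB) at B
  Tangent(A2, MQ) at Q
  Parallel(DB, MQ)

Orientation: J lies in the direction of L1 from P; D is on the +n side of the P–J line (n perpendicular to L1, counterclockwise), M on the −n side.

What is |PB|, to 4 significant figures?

59.06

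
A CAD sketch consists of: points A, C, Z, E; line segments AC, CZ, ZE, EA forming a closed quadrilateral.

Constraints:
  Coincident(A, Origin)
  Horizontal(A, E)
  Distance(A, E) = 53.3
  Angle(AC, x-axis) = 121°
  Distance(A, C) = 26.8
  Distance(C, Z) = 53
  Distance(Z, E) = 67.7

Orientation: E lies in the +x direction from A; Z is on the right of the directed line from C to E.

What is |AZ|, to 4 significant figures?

30.61

Checks: |CZ| = 53.00 ✓; |ZE| = 67.70 ✓.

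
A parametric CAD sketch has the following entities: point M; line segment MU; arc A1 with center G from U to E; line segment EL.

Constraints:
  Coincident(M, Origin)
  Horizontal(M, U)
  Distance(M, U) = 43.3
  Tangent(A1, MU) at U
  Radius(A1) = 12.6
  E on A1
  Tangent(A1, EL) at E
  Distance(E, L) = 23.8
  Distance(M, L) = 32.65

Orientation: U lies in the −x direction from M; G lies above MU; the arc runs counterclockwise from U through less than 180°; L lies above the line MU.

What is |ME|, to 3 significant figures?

33.2

M is at the origin; M and U share the same y with |MU| = 43.3 and U on the −x side, so U = (-43.3, 0.00). A1 meets MU tangentially, so GU is at right angles to MU, so G = U + (0, 12.6) = (-43.3, 12.6). Since GE ⟂ EL (tangency), |GL| = √(12.6² + 23.8²) = 26.9 regardless of where E sits on A1. So L lies on both circle(M, 32.65) and circle(G, 26.9); the above-MU intersection is L = (-19.9, 25.9). E is the foot of the tangent from L: E = (-32.7, 5.83).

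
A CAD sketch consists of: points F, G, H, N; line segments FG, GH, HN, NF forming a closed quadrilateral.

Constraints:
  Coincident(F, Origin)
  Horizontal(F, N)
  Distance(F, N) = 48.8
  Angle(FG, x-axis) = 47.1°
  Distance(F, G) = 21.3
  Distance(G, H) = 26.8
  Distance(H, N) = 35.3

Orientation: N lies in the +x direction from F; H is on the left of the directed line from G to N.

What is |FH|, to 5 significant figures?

47.991

Checks: F.y = 0.00, N.y = 0.00 ✓; |GH| = 26.80 ✓; |HN| = 35.30 ✓.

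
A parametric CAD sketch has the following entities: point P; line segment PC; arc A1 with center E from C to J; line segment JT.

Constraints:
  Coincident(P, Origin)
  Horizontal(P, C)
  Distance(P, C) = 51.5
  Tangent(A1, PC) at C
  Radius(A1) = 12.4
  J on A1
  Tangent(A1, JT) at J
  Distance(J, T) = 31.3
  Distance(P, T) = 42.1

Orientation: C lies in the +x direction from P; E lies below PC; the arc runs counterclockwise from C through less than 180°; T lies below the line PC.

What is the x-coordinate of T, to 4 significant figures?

25.35

P is at the origin; PC is horizontal with |PC| = 51.5 and C on the +x side, so C = (51.50, 0.000). A1 meets PC tangentially, so EC is at right angles to PC, so E = C + (0, -12.4) = (51.50, -12.40). Since EJ ⟂ JT (tangency), |ET| = √(12.4² + 31.3²) = 33.67 regardless of where J sits on A1. So T lies on both circle(P, 42.1) and circle(E, 33.67); the below-PC intersection is T = (25.35, -33.61). J is the foot of the tangent from T: J = (40.69, -6.324).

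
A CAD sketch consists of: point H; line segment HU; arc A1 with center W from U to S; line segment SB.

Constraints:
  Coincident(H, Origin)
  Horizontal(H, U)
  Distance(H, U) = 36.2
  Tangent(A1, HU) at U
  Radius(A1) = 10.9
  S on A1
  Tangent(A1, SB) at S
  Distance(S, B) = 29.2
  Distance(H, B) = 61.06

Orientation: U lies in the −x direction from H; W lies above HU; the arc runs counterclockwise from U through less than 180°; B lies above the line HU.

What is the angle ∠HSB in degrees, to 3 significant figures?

161°

Checks: |WS| = 10.90 ✓; ∠(WS, SB) = 90.00° ✓; |SB| = 29.20 ✓; |HB| = 61.06 ✓.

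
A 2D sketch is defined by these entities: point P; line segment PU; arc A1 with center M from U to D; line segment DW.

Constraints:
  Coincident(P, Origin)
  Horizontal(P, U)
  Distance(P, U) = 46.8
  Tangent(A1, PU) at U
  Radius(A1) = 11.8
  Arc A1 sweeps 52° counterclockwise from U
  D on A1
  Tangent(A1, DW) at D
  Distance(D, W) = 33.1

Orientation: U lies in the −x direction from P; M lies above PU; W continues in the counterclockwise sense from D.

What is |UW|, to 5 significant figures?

42.640

P is at the origin; PU is horizontal with |PU| = 46.8 and U on the −x side, so U = (-46.800, 0.0000). The tangent condition forces MU to be normal to PU, so M = U + (0, 11.8) = (-46.800, 11.800). On A1, U sits at bearing -90° from M; a 52° counterclockwise sweep puts D at bearing -38°, so D = M + 11.8·(cos -38°, sin -38°) = (-37.501, 4.5352). A1 meets DW tangentially, so MD is at right angles to DW, so DW runs along (−sin -38°, cos -38°); with |DW| = 33.1, W = (-17.123, 30.618). Then |UW| = |W − U| = 42.640.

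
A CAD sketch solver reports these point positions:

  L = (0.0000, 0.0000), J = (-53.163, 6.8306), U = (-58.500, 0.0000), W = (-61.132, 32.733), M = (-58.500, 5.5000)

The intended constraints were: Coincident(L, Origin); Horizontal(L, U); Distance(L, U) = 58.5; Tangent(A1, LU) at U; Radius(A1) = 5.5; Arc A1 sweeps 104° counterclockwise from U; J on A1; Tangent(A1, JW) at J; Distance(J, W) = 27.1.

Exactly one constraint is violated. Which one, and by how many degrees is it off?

Tangent(A1, JW) at J — off by 3.10°.

L = (0.00, 0.00) ✓; L.y = 0.00, U.y = 0.00 ✓; |LU| = 58.50 ✓; ∠(MU, UL) = 90.00° ✓; |MU| = 5.500 ✓; bearing(M→J) − bearing(M→U) = 104.0° ✓; |MJ| = 5.500 ✓; ∠(MJ, JW) = 86.90° ✗; |JW| = 27.10 ✓.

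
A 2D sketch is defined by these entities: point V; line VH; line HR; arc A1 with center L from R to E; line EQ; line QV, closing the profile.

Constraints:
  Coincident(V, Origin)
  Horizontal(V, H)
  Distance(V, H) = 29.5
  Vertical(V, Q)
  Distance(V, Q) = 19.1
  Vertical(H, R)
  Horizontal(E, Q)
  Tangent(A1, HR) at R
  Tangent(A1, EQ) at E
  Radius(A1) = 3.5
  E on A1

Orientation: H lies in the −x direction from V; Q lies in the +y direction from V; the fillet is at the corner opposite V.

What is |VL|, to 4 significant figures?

30.32

V and Q share the same x with |VQ| = 19.1 and Q on the +y side, so Q = (0.000, 19.10). The virtual corner opposite V is at (-29.50, 19.10). The tangent condition forces LR to be normal to HR and A1 meets EQ tangentially, so LE is at right angles to EQ, with radius 3.5, so the center L sits 3.5 in from both sides at L = (-26.00, 15.60). Then |VL| = |L − V| = 30.32.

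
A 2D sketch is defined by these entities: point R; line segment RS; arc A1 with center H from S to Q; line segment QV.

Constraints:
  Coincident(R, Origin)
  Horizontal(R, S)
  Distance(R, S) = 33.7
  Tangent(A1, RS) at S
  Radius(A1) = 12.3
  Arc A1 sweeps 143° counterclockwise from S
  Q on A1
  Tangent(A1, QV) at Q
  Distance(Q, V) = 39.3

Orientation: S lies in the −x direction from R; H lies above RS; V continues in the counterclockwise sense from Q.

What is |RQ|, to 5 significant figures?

34.366

R is at the origin; RS is horizontal with |RS| = 33.7 and S on the −x side, so S = (-33.700, 0.0000). Tangency of A1 to RS means the radius HS is perpendicular to RS, so H = S + (0, 12.3) = (-33.700, 12.300). On A1, S sits at bearing -90° from H; a 143° counterclockwise sweep puts Q at bearing 53°, so Q = H + 12.3·(cos 53°, sin 53°) = (-26.298, 22.123). Then |RQ| = |Q − R| = 34.366.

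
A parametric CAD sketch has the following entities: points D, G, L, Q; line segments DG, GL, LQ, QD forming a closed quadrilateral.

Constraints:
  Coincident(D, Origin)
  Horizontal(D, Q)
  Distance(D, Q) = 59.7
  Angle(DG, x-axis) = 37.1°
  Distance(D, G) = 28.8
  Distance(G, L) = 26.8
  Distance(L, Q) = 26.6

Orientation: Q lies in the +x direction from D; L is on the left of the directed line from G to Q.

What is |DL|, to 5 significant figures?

54.567

Checks: |GL| = 26.80 ✓; |LQ| = 26.60 ✓.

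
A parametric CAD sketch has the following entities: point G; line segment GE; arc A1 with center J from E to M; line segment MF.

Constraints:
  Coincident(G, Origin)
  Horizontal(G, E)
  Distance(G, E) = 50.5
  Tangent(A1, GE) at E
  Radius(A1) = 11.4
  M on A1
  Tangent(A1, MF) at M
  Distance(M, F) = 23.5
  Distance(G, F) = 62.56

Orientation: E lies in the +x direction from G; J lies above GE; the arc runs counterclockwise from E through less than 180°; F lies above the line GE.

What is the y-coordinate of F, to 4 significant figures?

37.52

G is at the origin; G and E share the same y with |GE| = 50.5 and E on the +x side, so E = (50.50, 0.000). Tangency of A1 to GE means the radius JE is perpendicular to GE, so J = E + (0, 11.4) = (50.50, 11.40). Since JM ⟂ MF (tangency), |JF| = √(11.4² + 23.5²) = 26.12 regardless of where M sits on A1. So F lies on both circle(G, 62.56) and circle(J, 26.12); the above-GE intersection is F = (50.06, 37.52). M is the foot of the tangent from F: M = (60.67, 16.55).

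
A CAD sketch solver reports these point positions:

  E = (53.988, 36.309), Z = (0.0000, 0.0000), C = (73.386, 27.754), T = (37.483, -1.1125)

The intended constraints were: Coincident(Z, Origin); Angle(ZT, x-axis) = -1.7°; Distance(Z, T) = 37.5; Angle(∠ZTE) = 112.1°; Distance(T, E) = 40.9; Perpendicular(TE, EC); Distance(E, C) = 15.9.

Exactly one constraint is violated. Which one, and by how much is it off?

Distance(E, C) = 15.9 — off by 5.30.

Z = (0.00, 0.00) ✓; ZT at -1.700° ✓; |ZT| = 37.50 ✓; ∠ZTE = 112.1° ✓; |TE| = 40.90 ✓; ∠(TE, EC) = 90.00° ✓; |EC| = 21.20 ✗.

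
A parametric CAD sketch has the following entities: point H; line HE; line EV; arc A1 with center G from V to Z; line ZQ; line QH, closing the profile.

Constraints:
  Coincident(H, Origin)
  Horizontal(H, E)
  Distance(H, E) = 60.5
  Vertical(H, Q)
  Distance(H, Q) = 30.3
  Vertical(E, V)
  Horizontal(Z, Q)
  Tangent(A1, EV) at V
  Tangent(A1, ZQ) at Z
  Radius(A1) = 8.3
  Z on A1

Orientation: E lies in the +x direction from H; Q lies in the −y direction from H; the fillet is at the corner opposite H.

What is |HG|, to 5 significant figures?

56.647

H and Q share the same x with |HQ| = 30.3 and Q on the −y side, so Q = (0.0000, -30.300). The virtual corner opposite H is at (60.500, -30.300). Since A1 is tangent to EV there, GV ⟂ EV and since A1 is tangent to ZQ there, GZ ⟂ ZQ, with radius 8.3, so the center G sits 8.3 in from both sides at G = (52.200, -22.000). Then |HG| = |G − H| = 56.647.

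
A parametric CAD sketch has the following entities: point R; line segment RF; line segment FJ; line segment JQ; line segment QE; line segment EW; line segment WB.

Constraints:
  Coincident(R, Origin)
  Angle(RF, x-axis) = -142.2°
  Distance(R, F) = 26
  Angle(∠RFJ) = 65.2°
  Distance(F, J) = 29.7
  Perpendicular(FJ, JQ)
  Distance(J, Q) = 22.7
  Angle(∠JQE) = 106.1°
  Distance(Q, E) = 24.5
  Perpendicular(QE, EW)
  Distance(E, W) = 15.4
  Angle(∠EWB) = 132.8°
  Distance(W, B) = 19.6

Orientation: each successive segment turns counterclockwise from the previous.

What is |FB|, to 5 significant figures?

12.194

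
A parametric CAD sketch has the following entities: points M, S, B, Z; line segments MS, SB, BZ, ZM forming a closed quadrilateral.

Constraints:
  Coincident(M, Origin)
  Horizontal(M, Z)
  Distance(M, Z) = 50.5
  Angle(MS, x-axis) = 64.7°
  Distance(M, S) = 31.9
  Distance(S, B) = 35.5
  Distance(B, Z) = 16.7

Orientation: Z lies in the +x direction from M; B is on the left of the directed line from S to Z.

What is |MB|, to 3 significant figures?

49.6

Checks: |SB| = 35.50 ✓; |BZ| = 16.70 ✓.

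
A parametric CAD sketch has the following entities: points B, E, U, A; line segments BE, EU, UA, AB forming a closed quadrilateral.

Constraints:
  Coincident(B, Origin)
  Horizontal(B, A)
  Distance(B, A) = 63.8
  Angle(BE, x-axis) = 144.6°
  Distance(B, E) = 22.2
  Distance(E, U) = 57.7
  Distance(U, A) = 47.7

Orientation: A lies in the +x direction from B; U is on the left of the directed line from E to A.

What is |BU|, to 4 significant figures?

50.61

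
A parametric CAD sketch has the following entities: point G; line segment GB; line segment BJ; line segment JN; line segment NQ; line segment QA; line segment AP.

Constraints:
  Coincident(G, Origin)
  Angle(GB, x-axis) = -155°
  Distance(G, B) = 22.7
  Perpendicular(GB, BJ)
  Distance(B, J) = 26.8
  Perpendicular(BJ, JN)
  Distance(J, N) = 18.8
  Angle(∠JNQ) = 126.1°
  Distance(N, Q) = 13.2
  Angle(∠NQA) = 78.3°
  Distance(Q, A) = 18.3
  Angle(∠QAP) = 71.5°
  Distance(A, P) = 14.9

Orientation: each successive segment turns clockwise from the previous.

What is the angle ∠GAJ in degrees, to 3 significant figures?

152°

∠JNQ = 126.1° gives NQ at -28.9° from the x-axis; with |NQ| = 13.2, Q = (-3.30, 16.3). ∠NQA = 78.3° gives QA at -131° from the x-axis; with |QA| = 18.3, A = (-15.2, 2.37). Then cos ∠GAJ = AG·AJ / (|AG||AJ|), giving 152°.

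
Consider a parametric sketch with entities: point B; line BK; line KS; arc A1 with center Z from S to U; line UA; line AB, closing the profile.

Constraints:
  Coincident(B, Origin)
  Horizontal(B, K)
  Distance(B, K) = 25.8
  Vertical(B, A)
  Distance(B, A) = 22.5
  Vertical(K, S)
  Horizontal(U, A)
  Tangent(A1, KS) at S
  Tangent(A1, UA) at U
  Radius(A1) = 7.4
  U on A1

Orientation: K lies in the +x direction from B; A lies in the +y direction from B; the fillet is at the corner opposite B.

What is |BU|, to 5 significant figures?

29.066

B is at the origin; BK is horizontal with |BK| = 25.8 and K on the +x side, so K = (25.800, 0.0000). BA is vertical with |BA| = 22.5 and A on the +y side, so A = (0.0000, 22.500). The virtual corner opposite B is at (25.800, 22.500). Tangency of A1 to KS means the radius ZS is perpendicular to KS and the tangent condition forces ZU to be normal to UA, with radius 7.4, so the center Z sits 7.4 in from both sides at Z = (18.400, 15.100). That places the tangent points at S = (25.800, 15.100) on KS and U = (18.400, 22.500) on UA. Then |BU| = |U − B| = 29.066.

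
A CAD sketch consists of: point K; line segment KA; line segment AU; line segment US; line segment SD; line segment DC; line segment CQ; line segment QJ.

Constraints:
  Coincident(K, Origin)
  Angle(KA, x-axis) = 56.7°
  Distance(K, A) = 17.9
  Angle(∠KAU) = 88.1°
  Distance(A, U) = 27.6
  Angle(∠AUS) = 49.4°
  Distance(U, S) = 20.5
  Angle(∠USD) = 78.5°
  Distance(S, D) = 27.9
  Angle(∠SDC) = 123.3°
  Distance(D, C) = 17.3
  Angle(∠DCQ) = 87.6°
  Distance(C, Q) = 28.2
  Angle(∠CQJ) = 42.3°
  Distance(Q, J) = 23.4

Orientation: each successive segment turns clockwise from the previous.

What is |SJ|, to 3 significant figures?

21.0

K is at the origin; KA runs at 56.7° with length 17.9, so A = (9.83, 15.0). ∠KAU = 88.1° gives AU at -35.2° from the x-axis; with |AU| = 27.6, U = (32.4, -0.949). ∠AUS = 49.4° gives US at -166° from the x-axis; with |US| = 20.5, S = (12.5, -5.98). ∠USD = 78.5° gives SD at 92.7° from the x-axis; with |SD| = 27.9, D = (11.2, 21.9). ∠SDC = 123.3° gives DC at 36.0° from the x-axis; with |DC| = 17.3, C = (25.2, 32.1). ∠DCQ = 87.6° gives CQ at -56.4° from the x-axis; with |CQ| = 28.2, Q = (40.8, 8.57). ∠CQJ = 42.3° gives QJ at 166° from the x-axis; with |QJ| = 23.4, J = (18.1, 14.3). Then |SJ| = |J − S| = 21.0.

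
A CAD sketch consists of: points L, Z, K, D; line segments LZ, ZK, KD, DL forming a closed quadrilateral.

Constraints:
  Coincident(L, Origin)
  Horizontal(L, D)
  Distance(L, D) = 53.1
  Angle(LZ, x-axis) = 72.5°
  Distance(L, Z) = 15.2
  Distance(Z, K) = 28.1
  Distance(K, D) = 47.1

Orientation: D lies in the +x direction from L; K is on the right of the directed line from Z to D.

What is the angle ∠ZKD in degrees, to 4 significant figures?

80.37°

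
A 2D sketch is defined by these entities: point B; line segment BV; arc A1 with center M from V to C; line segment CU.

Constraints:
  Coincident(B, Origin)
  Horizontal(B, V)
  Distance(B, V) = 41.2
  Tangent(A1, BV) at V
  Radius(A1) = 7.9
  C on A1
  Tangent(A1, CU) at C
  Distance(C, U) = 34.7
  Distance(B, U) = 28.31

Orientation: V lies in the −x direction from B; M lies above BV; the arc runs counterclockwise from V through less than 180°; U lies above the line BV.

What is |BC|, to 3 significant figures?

35.8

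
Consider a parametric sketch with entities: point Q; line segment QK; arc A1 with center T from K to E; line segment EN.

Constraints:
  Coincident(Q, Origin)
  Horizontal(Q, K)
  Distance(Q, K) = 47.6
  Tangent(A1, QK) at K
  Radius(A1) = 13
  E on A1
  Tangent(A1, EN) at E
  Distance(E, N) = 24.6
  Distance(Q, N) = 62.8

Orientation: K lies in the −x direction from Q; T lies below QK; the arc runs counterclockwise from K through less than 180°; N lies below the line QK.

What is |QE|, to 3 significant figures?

62.1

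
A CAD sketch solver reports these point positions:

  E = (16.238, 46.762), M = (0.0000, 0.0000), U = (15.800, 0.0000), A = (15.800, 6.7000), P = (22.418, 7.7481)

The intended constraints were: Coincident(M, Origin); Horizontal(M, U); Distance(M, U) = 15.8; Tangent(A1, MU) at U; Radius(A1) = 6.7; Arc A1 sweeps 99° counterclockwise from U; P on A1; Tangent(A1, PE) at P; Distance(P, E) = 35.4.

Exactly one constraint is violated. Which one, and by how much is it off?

Distance(P, E) = 35.4 — off by 4.10.

M = (0.00, 0.00) ✓; M.y = 0.00, U.y = 0.00 ✓; |MU| = 15.80 ✓; ∠(AU, UM) = 90.00° ✓; |AU| = 6.700 ✓; bearing(A→P) − bearing(A→U) = 99.00° ✓; |AP| = 6.700 ✓; ∠(AP, PE) = 90.00° ✓; |PE| = 39.50 ✗.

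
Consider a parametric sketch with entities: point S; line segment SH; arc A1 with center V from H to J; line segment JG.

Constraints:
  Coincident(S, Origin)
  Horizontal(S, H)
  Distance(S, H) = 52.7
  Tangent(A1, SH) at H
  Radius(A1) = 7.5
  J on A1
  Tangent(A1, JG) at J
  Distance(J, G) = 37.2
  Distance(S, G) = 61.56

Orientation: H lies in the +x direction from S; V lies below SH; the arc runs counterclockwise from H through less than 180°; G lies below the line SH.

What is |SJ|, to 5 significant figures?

45.758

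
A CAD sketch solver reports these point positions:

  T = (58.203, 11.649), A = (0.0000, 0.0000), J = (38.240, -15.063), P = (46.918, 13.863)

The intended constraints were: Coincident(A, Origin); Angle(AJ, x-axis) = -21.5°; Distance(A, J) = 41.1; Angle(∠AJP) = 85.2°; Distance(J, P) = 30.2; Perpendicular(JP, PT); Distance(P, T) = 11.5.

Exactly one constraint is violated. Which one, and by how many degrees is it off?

Perpendicular(JP, PT) — off by 5.60°.

A = (0.00, 0.00) ✓; AJ at -21.50° ✓; |AJ| = 41.10 ✓; ∠AJP = 85.20° ✓; |JP| = 30.20 ✓; ∠(JP, PT) = 84.40° ✗; |PT| = 11.50 ✓.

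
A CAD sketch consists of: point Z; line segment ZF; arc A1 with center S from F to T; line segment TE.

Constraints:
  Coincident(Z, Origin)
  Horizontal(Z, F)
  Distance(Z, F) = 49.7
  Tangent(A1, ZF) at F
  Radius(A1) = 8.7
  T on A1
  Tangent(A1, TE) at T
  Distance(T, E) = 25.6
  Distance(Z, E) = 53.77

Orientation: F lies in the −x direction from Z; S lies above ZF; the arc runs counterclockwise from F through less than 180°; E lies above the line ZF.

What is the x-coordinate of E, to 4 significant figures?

-41.32

Checks: ∠(SF, FZ) = 90.00° ✓; |ST| = 8.700 ✓; ∠(ST, TE) = 90.00° ✓; |TE| = 25.60 ✓; |ZE| = 53.77 ✓.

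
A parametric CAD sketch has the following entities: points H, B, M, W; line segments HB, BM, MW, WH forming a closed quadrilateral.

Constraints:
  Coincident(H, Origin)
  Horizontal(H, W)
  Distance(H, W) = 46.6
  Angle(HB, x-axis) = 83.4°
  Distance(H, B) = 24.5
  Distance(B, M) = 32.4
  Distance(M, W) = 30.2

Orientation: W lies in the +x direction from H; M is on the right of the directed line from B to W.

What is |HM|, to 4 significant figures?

17.50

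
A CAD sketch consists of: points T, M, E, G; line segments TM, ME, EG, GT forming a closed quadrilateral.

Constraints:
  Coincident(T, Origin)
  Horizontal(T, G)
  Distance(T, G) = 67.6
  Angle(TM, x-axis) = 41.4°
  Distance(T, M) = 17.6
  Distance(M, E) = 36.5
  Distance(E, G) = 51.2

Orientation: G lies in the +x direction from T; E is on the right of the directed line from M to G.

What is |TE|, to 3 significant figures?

32.5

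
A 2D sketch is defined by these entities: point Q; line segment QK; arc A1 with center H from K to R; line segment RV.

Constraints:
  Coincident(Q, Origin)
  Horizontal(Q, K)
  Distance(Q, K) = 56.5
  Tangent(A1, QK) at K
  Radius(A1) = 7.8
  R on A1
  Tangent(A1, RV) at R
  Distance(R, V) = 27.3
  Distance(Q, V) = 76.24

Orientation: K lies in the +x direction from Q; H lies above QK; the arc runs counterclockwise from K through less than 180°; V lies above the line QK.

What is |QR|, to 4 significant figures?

64.54

Q is at the origin; QK is horizontal with |QK| = 56.5 and K on the +x side, so K = (56.50, 0.000). The tangent condition forces HK to be normal to QK, so H = K + (0, 7.8) = (56.50, 7.800). Since HR ⟂ RV (tangency), |HV| = √(7.8² + 27.3²) = 28.39 regardless of where R sits on A1. So V lies on both circle(Q, 76.24) and circle(H, 28.39); the above-QK intersection is V = (68.46, 33.55). R is the foot of the tangent from V: R = (64.20, 6.584).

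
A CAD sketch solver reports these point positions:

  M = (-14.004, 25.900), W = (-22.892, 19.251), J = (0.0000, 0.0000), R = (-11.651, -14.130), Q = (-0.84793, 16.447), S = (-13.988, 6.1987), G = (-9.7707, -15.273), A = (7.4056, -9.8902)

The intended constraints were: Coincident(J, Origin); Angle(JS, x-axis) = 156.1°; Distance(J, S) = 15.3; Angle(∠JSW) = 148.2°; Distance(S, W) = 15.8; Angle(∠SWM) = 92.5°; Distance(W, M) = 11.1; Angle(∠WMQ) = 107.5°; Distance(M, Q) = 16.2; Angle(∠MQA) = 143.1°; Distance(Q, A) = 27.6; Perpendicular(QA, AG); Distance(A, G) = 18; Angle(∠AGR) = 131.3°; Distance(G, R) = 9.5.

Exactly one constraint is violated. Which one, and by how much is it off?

Distance(G, R) = 9.5 — off by 7.30.

J = (0.00, 0.00) ✓; JS at 156.1° ✓; |JS| = 15.30 ✓; ∠JSW = 148.2° ✓; |SW| = 15.80 ✓; ∠SWM = 92.50° ✓; |WM| = 11.10 ✓; ∠WMQ = 107.5° ✓; |MQ| = 16.20 ✓; ∠MQA = 143.1° ✓; |QA| = 27.60 ✓; ∠(QA, AG) = 90.00° ✓; |AG| = 18.00 ✓; ∠AGR = 131.3° ✓; |GR| = 2.200 ✗.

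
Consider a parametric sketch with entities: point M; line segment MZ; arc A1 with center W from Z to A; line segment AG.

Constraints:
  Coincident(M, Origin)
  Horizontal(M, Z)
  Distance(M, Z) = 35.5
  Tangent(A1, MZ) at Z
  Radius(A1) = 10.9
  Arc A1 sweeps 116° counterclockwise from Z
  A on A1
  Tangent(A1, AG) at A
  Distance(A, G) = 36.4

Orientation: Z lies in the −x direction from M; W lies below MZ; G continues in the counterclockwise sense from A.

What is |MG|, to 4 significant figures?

56.59

M is at the origin; MZ is horizontal with |MZ| = 35.5 and Z on the −x side, so Z = (-35.50, 0.000). A1 meets MZ tangentially, so WZ is at right angles to MZ, so W = Z + (0, -10.9) = (-35.50, -10.90). On A1, Z sits at bearing 90° from W; a 116° counterclockwise sweep puts A at bearing 206°, so A = W + 10.9·(cos 206°, sin 206°) = (-45.30, -15.68). Since A1 is tangent to AG there, WA ⟂ AG, so AG runs along (−sin 206°, cos 206°); with |AG| = 36.4, G = (-29.34, -48.39). Then |MG| = |G − M| = 56.59.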